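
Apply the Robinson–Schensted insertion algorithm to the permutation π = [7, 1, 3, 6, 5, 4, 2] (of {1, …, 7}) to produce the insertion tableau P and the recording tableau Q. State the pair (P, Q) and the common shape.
P = [1, 2, 4] / [3] / [5] / [6] / [7];  Q = [1, 3, 4] / [2] / [5] / [6] / [7];  common shape = (3, 1, 1, 1, 1)

Row-insert the values π_1, π_2, … into P one at a time, bumping the leftmost entry strictly greater than the inserted value down to the next row. The recording tableau Q records, in position (i, j), the step at which that cell was added to P.
  Insert 7 (step 1): P = [7];  Q = [1]
  Insert 1 (step 2): P = [1] / [7];  Q = [1] / [2]
  Insert 3 (step 3): P = [1, 3] / [7];  Q = [1, 3] / [2]
  Insert 6 (step 4): P = [1, 3, 6] / [7];  Q = [1, 3, 4] / [2]
  Insert 5 (step 5): P = [1, 3, 5] / [6] / [7];  Q = [1, 3, 4] / [2] / [5]
  Insert 4 (step 6): P = [1, 3, 4] / [5] / [6] / [7];  Q = [1, 3, 4] / [2] / [5] / [6]
  Insert 2 (step 7): P = [1, 2, 4] / [3] / [5] / [6] / [7];  Q = [1, 3, 4] / [2] / [5] / [6] / [7]
Final shape: (3, 1, 1, 1, 1).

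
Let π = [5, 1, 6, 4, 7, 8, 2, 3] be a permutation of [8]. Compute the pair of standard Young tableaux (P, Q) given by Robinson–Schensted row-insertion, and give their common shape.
P = [1, 2, 3, 8] / [4, 6, 7] / [5];  Q = [1, 3, 5, 6] / [2, 4, 8] / [7];  common shape = (4, 3, 1)

Row-insert the values π_1, π_2, … into P one at a time, bumping the leftmost entry strictly greater than the inserted value down to the next row. The recording tableau Q records, in position (i, j), the step at which that cell was added to P.
  Insert 5 (step 1): P = [5];  Q = [1]
  Insert 1 (step 2): P = [1] / [5];  Q = [1] / [2]
  Insert 6 (step 3): P = [1, 6] / [5];  Q = [1, 3] / [2]
  Insert 4 (step 4): P = [1, 4] / [5, 6];  Q = [1, 3] / [2, 4]
  Insert 7 (step 5): P = [1, 4, 7] / [5, 6];  Q = [1, 3, 5] / [2, 4]
  Insert 8 (step 6): P = [1, 4, 7, 8] / [5, 6];  Q = [1, 3, 5, 6] / [2, 4]
  Insert 2 (step 7): P = [1, 2, 7, 8] / [4, 6] / [5];  Q = [1, 3, 5, 6] / [2, 4] / [7]
  Insert 3 (step 8): P = [1, 2, 3, 8] / [4, 6, 7] / [5];  Q = [1, 3, 5, 6] / [2, 4, 8] / [7]
Final shape: (4, 3, 1).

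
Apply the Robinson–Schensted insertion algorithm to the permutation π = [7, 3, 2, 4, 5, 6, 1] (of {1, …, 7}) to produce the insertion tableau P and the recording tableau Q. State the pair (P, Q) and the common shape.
P = [1, 4, 5, 6] / [2] / [3] / [7];  Q = [1, 4, 5, 6] / [2] / [3] / [7];  common shape = (4, 1, 1, 1)

Row-insert the values π_1, π_2, … into P one at a time, bumping the leftmost entry strictly greater than the inserted value down to the next row. The recording tableau Q records, in position (i, j), the step at which that cell was added to P.
  Insert 7 (step 1): P = [7];  Q = [1]
  Insert 3 (step 2): P = [3] / [7];  Q = [1] / [2]
  Insert 2 (step 3): P = [2] / [3] / [7];  Q = [1] / [2] / [3]
  Insert 4 (step 4): P = [2, 4] / [3] / [7];  Q = [1, 4] / [2] / [3]
  Insert 5 (step 5): P = [2, 4, 5] / [3] / [7];  Q = [1, 4, 5] / [2] / [3]
  Insert 6 (step 6): P = [2, 4, 5, 6] / [3] / [7];  Q = [1, 4, 5, 6] / [2] / [3]
  Insert 1 (step 7): P = [1, 4, 5, 6] / [2] / [3] / [7];  Q = [1, 4, 5, 6] / [2] / [3] / [7]
Final shape: (4, 1, 1, 1).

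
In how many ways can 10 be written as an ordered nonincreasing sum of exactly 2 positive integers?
p(10, 2 parts) = 5

Partitions of n into exactly k parts ↔ partitions of n − k into at most k parts (subtract 1 from each part). For n = 10, k = 2, the partitions are: 9+1, 8+2, 7+3, 6+4, 5+5. Count = 5.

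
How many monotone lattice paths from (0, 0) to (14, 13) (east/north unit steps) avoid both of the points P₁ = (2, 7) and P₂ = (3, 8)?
Number of paths = 18983772

Inclusion–exclusion. Total paths: C(27, 14) = 20058300. Through P₁: C(9, 2)·C(18, 12) = 668304. Through P₂: C(11, 3)·C(16, 11) = 720720. Since P₁ is strictly southwest of P₂, a monotone path through both must visit P₁ then P₂; paths through both = C(9, 2)·C(2, 1)·C(16, 11) = 314496. Avoid both = 20058300 − 668304 − 720720 + 314496 = 18983772.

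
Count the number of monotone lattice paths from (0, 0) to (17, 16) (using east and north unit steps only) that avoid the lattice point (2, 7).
Number of paths = 1119732966

Total paths from (0, 0) to (17, 16): C(33, 17) = 1166803110. Paths through (2, 7): (paths (0, 0) → (2, 7)) × (paths (2, 7) → (17, 16)) = C(9, 2) · C(24, 15) = 36 · 1307504 = 47070144. Avoidance count = 1166803110 − 47070144 = 1119732966.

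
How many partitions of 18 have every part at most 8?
p(18, parts ≤ 8) = 288

Use the recurrence p(n, m) = p(n, m−1) + p(n−m, m): either the largest part is < m (count p(n, m−1)) or the largest part is exactly m (remove one copy of m, count p(n−m, m)). With p(0, ·) = 1 this gives p(18, parts ≤ 8) = 288. (By conjugating Young diagrams, this also counts partitions of 18 into at most 8 parts.)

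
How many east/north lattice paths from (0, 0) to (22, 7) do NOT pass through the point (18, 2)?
Number of paths = 1536840

Total paths from (0, 0) to (22, 7): C(29, 22) = 1560780. Paths through (18, 2): (paths (0, 0) → (18, 2)) × (paths (18, 2) → (22, 7)) = C(20, 18) · C(9, 4) = 190 · 126 = 23940. Avoidance count = 1560780 − 23940 = 1536840.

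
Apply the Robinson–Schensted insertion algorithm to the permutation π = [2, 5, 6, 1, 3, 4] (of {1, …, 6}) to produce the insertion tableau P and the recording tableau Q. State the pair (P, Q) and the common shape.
P = [1, 3, 4] / [2, 5, 6];  Q = [1, 2, 3] / [4, 5, 6];  common shape = (3, 3)

Row-insert the values π_1, π_2, … into P one at a time, bumping the leftmost entry strictly greater than the inserted value down to the next row. The recording tableau Q records, in position (i, j), the step at which that cell was added to P.
  Insert 2 (step 1): P = [2];  Q = [1]
  Insert 5 (step 2): P = [2, 5];  Q = [1, 2]
  Insert 6 (step 3): P = [2, 5, 6];  Q = [1, 2, 3]
  Insert 1 (step 4): P = [1, 5, 6] / [2];  Q = [1, 2, 3] / [4]
  Insert 3 (step 5): P = [1, 3, 6] / [2, 5];  Q = [1, 2, 3] / [4, 5]
  Insert 4 (step 6): P = [1, 3, 4] / [2, 5, 6];  Q = [1, 2, 3] / [4, 5, 6]
Final shape: (3, 3).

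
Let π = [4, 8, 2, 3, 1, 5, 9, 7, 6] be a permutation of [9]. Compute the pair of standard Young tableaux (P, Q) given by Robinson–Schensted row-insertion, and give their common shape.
P = [1, 3, 5, 6] / [2, 7, 9] / [4, 8];  Q = [1, 2, 6, 7] / [3, 4, 8] / [5, 9];  common shape = (4, 3, 2)

Row-insert the values π_1, π_2, … into P one at a time, bumping the leftmost entry strictly greater than the inserted value down to the next row. The recording tableau Q records, in position (i, j), the step at which that cell was added to P.
  Insert 4 (step 1): P = [4];  Q = [1]
  Insert 8 (step 2): P = [4, 8];  Q = [1, 2]
  Insert 2 (step 3): P = [2, 8] / [4];  Q = [1, 2] / [3]
  Insert 3 (step 4): P = [2, 3] / [4, 8];  Q = [1, 2] / [3, 4]
  Insert 1 (step 5): P = [1, 3] / [2, 8] / [4];  Q = [1, 2] / [3, 4] / [5]
  Insert 5 (step 6): P = [1, 3, 5] / [2, 8] / [4];  Q = [1, 2, 6] / [3, 4] / [5]
  Insert 9 (step 7): P = [1, 3, 5, 9] / [2, 8] / [4];  Q = [1, 2, 6, 7] / [3, 4] / [5]
  Insert 7 (step 8): P = [1, 3, 5, 7] / [2, 8, 9] / [4];  Q = [1, 2, 6, 7] / [3, 4, 8] / [5]
  Insert 6 (step 9): P = [1, 3, 5, 6] / [2, 7, 9] / [4, 8];  Q = [1, 2, 6, 7] / [3, 4, 8] / [5, 9]
Final shape: (4, 3, 2).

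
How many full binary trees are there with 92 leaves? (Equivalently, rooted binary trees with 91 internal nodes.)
C_91 = 3935312233584004685417853572763349509774031680023800

These full binary trees are counted by the Catalan number C_n = (1/(n + 1)) · C(2n, n). For n = 91: C_91 = (1/92) · C(182, 91) = 362048725489728431058442528694228154899210914562189600/92 = 3935312233584004685417853572763349509774031680023800.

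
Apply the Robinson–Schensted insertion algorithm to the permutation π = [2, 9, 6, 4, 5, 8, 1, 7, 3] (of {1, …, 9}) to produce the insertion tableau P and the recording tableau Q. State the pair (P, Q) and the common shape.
P = [1, 3, 5, 7] / [2, 4] / [6, 8] / [9];  Q = [1, 2, 5, 6] / [3, 8] / [4, 9] / [7];  common shape = (4, 2, 2, 1)

Row-insert the values π_1, π_2, … into P one at a time, bumping the leftmost entry strictly greater than the inserted value down to the next row. The recording tableau Q records, in position (i, j), the step at which that cell was added to P.
  Insert 2 (step 1): P = [2];  Q = [1]
  Insert 9 (step 2): P = [2, 9];  Q = [1, 2]
  Insert 6 (step 3): P = [2, 6] / [9];  Q = [1, 2] / [3]
  Insert 4 (step 4): P = [2, 4] / [6] / [9];  Q = [1, 2] / [3] / [4]
  Insert 5 (step 5): P = [2, 4, 5] / [6] / [9];  Q = [1, 2, 5] / [3] / [4]
  Insert 8 (step 6): P = [2, 4, 5, 8] / [6] / [9];  Q = [1, 2, 5, 6] / [3] / [4]
  Insert 1 (step 7): P = [1, 4, 5, 8] / [2] / [6] / [9];  Q = [1, 2, 5, 6] / [3] / [4] / [7]
  Insert 7 (step 8): P = [1, 4, 5, 7] / [2, 8] / [6] / [9];  Q = [1, 2, 5, 6] / [3, 8] / [4] / [7]
  Insert 3 (step 9): P = [1, 3, 5, 7] / [2, 4] / [6, 8] / [9];  Q = [1, 2, 5, 6] / [3, 8] / [4, 9] / [7]
Final shape: (4, 2, 2, 1).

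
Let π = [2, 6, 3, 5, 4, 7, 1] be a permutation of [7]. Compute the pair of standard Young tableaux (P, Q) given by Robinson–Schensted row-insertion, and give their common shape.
P = [1, 3, 4, 7] / [2] / [5] / [6];  Q = [1, 2, 4, 6] / [3] / [5] / [7];  common shape = (4, 1, 1, 1)

Row-insert the values π_1, π_2, … into P one at a time, bumping the leftmost entry strictly greater than the inserted value down to the next row. The recording tableau Q records, in position (i, j), the step at which that cell was added to P.
  Insert 2 (step 1): P = [2];  Q = [1]
  Insert 6 (step 2): P = [2, 6];  Q = [1, 2]
  Insert 3 (step 3): P = [2, 3] / [6];  Q = [1, 2] / [3]
  Insert 5 (step 4): P = [2, 3, 5] / [6];  Q = [1, 2, 4] / [3]
  Insert 4 (step 5): P = [2, 3, 4] / [5] / [6];  Q = [1, 2, 4] / [3] / [5]
  Insert 7 (step 6): P = [2, 3, 4, 7] / [5] / [6];  Q = [1, 2, 4, 6] / [3] / [5]
  Insert 1 (step 7): P = [1, 3, 4, 7] / [2] / [5] / [6];  Q = [1, 2, 4, 6] / [3] / [5] / [7]
Final shape: (4, 1, 1, 1).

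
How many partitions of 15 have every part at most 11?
p(15, parts ≤ 11) = 169

Partitions of 15 with all parts ≤ 11: 11+4, 11+3+1, 11+2+2, 11+2+1+1, 11+1+1+1+1, 10+5, 10+4+1, 10+3+2, 10+3+1+1, 10+2+2+1, 10+2+1+1+1, 10+1+1+1+1+1, 9+6, 9+5+1, 9+4+2, 9+4+1+1, 9+3+3, 9+3+2+1, 9+3+1+1+1, 9+2+2+2, 9+2+2+1+1, 9+2+1+1+1+1, 9+1+1+1+1+1+1, 8+7, 8+6+1, 8+5+2, 8+5+1+1, 8+4+3, 8+4+2+1, 8+4+1+1+1, … (169 total). Count = 169.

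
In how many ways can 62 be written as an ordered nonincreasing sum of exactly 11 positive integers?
p(62, 11 parts) = 91058

Partitions of n into exactly k parts are in bijection with partitions of n − k into at most k parts (subtract 1 from each part). So p(62, exactly 11) = p(51, parts ≤ 11). Computing via the recurrence p(m, j) = p(m, j−1) + p(m−j, j) gives 91058.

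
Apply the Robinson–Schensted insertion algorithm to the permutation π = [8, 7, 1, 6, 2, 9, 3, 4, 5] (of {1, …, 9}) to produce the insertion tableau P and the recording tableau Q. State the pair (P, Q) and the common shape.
P = [1, 2, 3, 4, 5] / [6, 9] / [7] / [8];  Q = [1, 4, 6, 8, 9] / [2, 7] / [3] / [5];  common shape = (5, 2, 1, 1)

Row-insert the values π_1, π_2, … into P one at a time, bumping the leftmost entry strictly greater than the inserted value down to the next row. The recording tableau Q records, in position (i, j), the step at which that cell was added to P.
  Insert 8 (step 1): P = [8];  Q = [1]
  Insert 7 (step 2): P = [7] / [8];  Q = [1] / [2]
  Insert 1 (step 3): P = [1] / [7] / [8];  Q = [1] / [2] / [3]
  Insert 6 (step 4): P = [1, 6] / [7] / [8];  Q = [1, 4] / [2] / [3]
  Insert 2 (step 5): P = [1, 2] / [6] / [7] / [8];  Q = [1, 4] / [2] / [3] / [5]
  Insert 9 (step 6): P = [1, 2, 9] / [6] / [7] / [8];  Q = [1, 4, 6] / [2] / [3] / [5]
  Insert 3 (step 7): P = [1, 2, 3] / [6, 9] / [7] / [8];  Q = [1, 4, 6] / [2, 7] / [3] / [5]
  Insert 4 (step 8): P = [1, 2, 3, 4] / [6, 9] / [7] / [8];  Q = [1, 4, 6, 8] / [2, 7] / [3] / [5]
  Insert 5 (step 9): P = [1, 2, 3, 4, 5] / [6, 9] / [7] / [8];  Q = [1, 4, 6, 8, 9] / [2, 7] / [3] / [5]
Final shape: (5, 2, 1, 1).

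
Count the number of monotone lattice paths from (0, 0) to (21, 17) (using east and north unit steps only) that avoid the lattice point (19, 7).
Number of paths = 28737728580

Total paths from (0, 0) to (21, 17): C(38, 21) = 28781143380. Paths through (19, 7): (paths (0, 0) → (19, 7)) × (paths (19, 7) → (21, 17)) = C(26, 19) · C(12, 2) = 657800 · 66 = 43414800. Avoidance count = 28781143380 − 43414800 = 28737728580.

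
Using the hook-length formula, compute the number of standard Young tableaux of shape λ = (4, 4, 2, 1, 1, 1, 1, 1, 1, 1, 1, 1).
# SYT of shape (4, 4, 2, 1, 1, 1, 1, 1, 1, 1, 1, 1) = 604656

Hook-length formula: f^λ = n! / Π hook(c), product over all cells c of the Young diagram. For λ = (4, 4, 2, 1, 1, 1, 1, 1, 1, 1, 1, 1), n = 19 boxes. Hook lengths by row (left-to-right, top-to-bottom): [15, 5, 3, 2]; [14, 4, 2, 1]; [11, 1]; [9]; [8]; [7]; [6]; [5]; [4]; [3]; [2]; [1]. Product of hooks = 201180672000. So f^λ = 19! / 201180672000 = 121645100408832000 / 201180672000 = 604656.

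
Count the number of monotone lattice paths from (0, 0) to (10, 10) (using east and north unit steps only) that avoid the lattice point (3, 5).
Number of paths = 140404

Total paths from (0, 0) to (10, 10): C(20, 10) = 184756. Paths through (3, 5): (paths (0, 0) → (3, 5)) × (paths (3, 5) → (10, 10)) = C(8, 3) · C(12, 7) = 56 · 792 = 44352. Avoidance count = 184756 − 44352 = 140404.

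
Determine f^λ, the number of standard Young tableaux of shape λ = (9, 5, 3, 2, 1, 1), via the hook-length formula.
# SYT of shape (9, 5, 3, 2, 1, 1) = 587860000

Hook-length formula: f^λ = n! / Π hook(c), product over all cells c of the Young diagram. For λ = (9, 5, 3, 2, 1, 1), n = 21 boxes. Hook lengths by row (left-to-right, top-to-bottom): [14, 11, 9, 7, 6, 4, 3, 2, 1]; [9, 6, 4, 2, 1]; [6, 3, 1]; [4, 1]; [2]; [1]. Product of hooks = 86910050304. So f^λ = 21! / 86910050304 = 51090942171709440000 / 86910050304 = 587860000.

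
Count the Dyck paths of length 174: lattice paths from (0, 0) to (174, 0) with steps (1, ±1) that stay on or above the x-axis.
C_87 = 16435314834665426797069144960762886143367590394940

These Dyck paths are counted by the Catalan number C_n = (1/(n + 1)) · C(2n, n). For n = 87: C_87 = (1/88) · C(174, 87) = 1446307705450557558142084756547133980616347954754720/88 = 16435314834665426797069144960762886143367590394940.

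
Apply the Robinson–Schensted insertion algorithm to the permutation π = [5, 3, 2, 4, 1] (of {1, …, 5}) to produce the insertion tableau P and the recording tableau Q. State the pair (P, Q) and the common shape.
P = [1, 4] / [2] / [3] / [5];  Q = [1, 4] / [2] / [3] / [5];  common shape = (2, 1, 1, 1)

Row-insert the values π_1, π_2, … into P one at a time, bumping the leftmost entry strictly greater than the inserted value down to the next row. The recording tableau Q records, in position (i, j), the step at which that cell was added to P.
  Insert 5 (step 1): P = [5];  Q = [1]
  Insert 3 (step 2): P = [3] / [5];  Q = [1] / [2]
  Insert 2 (step 3): P = [2] / [3] / [5];  Q = [1] / [2] / [3]
  Insert 4 (step 4): P = [2, 4] / [3] / [5];  Q = [1, 4] / [2] / [3]
  Insert 1 (step 5): P = [1, 4] / [2] / [3] / [5];  Q = [1, 4] / [2] / [3] / [5]
Final shape: (2, 1, 1, 1).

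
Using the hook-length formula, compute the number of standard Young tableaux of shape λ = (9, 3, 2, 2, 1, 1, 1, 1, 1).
# SYT of shape (9, 3, 2, 2, 1, 1, 1, 1, 1) = 88230870

Hook-length formula: f^λ = n! / Π hook(c), product over all cells c of the Young diagram. For λ = (9, 3, 2, 2, 1, 1, 1, 1, 1), n = 21 boxes. Hook lengths by row (left-to-right, top-to-bottom): [17, 11, 8, 6, 5, 4, 3, 2, 1]; [10, 4, 1]; [8, 2]; [7, 1]; [5]; [4]; [3]; [2]; [1]. Product of hooks = 579059712000. So f^λ = 21! / 579059712000 = 51090942171709440000 / 579059712000 = 88230870.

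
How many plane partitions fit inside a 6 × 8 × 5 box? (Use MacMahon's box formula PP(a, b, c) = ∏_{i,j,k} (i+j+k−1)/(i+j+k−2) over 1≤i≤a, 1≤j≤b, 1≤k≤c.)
PP(6, 8, 5) = 7997986868872

Evaluate the triple product over i = 1..6, j = 1..8, k = 1..5. The factors are (2/1) · (3/2) · (4/3) · (5/4) · (6/5) · (3/2) · (4/3) · (5/4) · … (240 factors total). The numerators and denominators telescope so the product is an integer; carrying out the multiplication exactly gives PP(6, 8, 5) = 7997986868872.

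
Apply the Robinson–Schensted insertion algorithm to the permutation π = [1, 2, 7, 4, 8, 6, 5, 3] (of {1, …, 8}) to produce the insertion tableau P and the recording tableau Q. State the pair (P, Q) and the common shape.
P = [1, 2, 3, 5] / [4, 8] / [6] / [7];  Q = [1, 2, 3, 5] / [4, 6] / [7] / [8];  common shape = (4, 2, 1, 1)

Row-insert the values π_1, π_2, … into P one at a time, bumping the leftmost entry strictly greater than the inserted value down to the next row. The recording tableau Q records, in position (i, j), the step at which that cell was added to P.
  Insert 1 (step 1): P = [1];  Q = [1]
  Insert 2 (step 2): P = [1, 2];  Q = [1, 2]
  Insert 7 (step 3): P = [1, 2, 7];  Q = [1, 2, 3]
  Insert 4 (step 4): P = [1, 2, 4] / [7];  Q = [1, 2, 3] / [4]
  Insert 8 (step 5): P = [1, 2, 4, 8] / [7];  Q = [1, 2, 3, 5] / [4]
  Insert 6 (step 6): P = [1, 2, 4, 6] / [7, 8];  Q = [1, 2, 3, 5] / [4, 6]
  Insert 5 (step 7): P = [1, 2, 4, 5] / [6, 8] / [7];  Q = [1, 2, 3, 5] / [4, 6] / [7]
  Insert 3 (step 8): P = [1, 2, 3, 5] / [4, 8] / [6] / [7];  Q = [1, 2, 3, 5] / [4, 6] / [7] / [8]
Final shape: (4, 2, 1, 1).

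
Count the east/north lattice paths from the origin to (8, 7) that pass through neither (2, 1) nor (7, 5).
Number of paths = 2421

Inclusion–exclusion. Total paths: C(15, 8) = 6435. Through P₁: C(3, 2)·C(12, 6) = 2772. Through P₂: C(12, 7)·C(3, 1) = 2376. Since P₁ is strictly southwest of P₂, a monotone path through both must visit P₁ then P₂; paths through both = C(3, 2)·C(9, 5)·C(3, 1) = 1134. Avoid both = 6435 − 2772 − 2376 + 1134 = 2421.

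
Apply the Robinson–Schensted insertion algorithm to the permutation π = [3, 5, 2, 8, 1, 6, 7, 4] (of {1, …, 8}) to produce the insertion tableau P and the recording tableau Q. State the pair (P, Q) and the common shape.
P = [1, 4, 6, 7] / [2, 5] / [3, 8];  Q = [1, 2, 4, 7] / [3, 6] / [5, 8];  common shape = (4, 2, 2)

Row-insert the values π_1, π_2, … into P one at a time, bumping the leftmost entry strictly greater than the inserted value down to the next row. The recording tableau Q records, in position (i, j), the step at which that cell was added to P.
  Insert 3 (step 1): P = [3];  Q = [1]
  Insert 5 (step 2): P = [3, 5];  Q = [1, 2]
  Insert 2 (step 3): P = [2, 5] / [3];  Q = [1, 2] / [3]
  Insert 8 (step 4): P = [2, 5, 8] / [3];  Q = [1, 2, 4] / [3]
  Insert 1 (step 5): P = [1, 5, 8] / [2] / [3];  Q = [1, 2, 4] / [3] / [5]
  Insert 6 (step 6): P = [1, 5, 6] / [2, 8] / [3];  Q = [1, 2, 4] / [3, 6] / [5]
  Insert 7 (step 7): P = [1, 5, 6, 7] / [2, 8] / [3];  Q = [1, 2, 4, 7] / [3, 6] / [5]
  Insert 4 (step 8): P = [1, 4, 6, 7] / [2, 5] / [3, 8];  Q = [1, 2, 4, 7] / [3, 6] / [5, 8]
Final shape: (4, 2, 2).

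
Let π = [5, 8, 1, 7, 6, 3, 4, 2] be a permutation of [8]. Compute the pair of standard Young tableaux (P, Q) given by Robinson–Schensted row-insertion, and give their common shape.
P = [1, 2, 4] / [3, 6] / [5] / [7] / [8];  Q = [1, 2, 7] / [3, 4] / [5] / [6] / [8];  common shape = (3, 2, 1, 1, 1)

Row-insert the values π_1, π_2, … into P one at a time, bumping the leftmost entry strictly greater than the inserted value down to the next row. The recording tableau Q records, in position (i, j), the step at which that cell was added to P.
  Insert 5 (step 1): P = [5];  Q = [1]
  Insert 8 (step 2): P = [5, 8];  Q = [1, 2]
  Insert 1 (step 3): P = [1, 8] / [5];  Q = [1, 2] / [3]
  Insert 7 (step 4): P = [1, 7] / [5, 8];  Q = [1, 2] / [3, 4]
  Insert 6 (step 5): P = [1, 6] / [5, 7] / [8];  Q = [1, 2] / [3, 4] / [5]
  Insert 3 (step 6): P = [1, 3] / [5, 6] / [7] / [8];  Q = [1, 2] / [3, 4] / [5] / [6]
  Insert 4 (step 7): P = [1, 3, 4] / [5, 6] / [7] / [8];  Q = [1, 2, 7] / [3, 4] / [5] / [6]
  Insert 2 (step 8): P = [1, 2, 4] / [3, 6] / [5] / [7] / [8];  Q = [1, 2, 7] / [3, 4] / [5] / [6] / [8]
Final shape: (3, 2, 1, 1, 1).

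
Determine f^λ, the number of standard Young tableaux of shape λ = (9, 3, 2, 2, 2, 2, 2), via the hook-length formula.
# SYT of shape (9, 3, 2, 2, 2, 2, 2) = 192053862

Hook-length formula: f^λ = n! / Π hook(c), product over all cells c of the Young diagram. For λ = (9, 3, 2, 2, 2, 2, 2), n = 22 boxes. Hook lengths by row (left-to-right, top-to-bottom): [15, 14, 8, 6, 5, 4, 3, 2, 1]; [8, 7, 1]; [6, 5]; [5, 4]; [4, 3]; [3, 2]; [2, 1]. Product of hooks = 5852528640000. So f^λ = 22! / 5852528640000 = 1124000727777607680000 / 5852528640000 = 192053862.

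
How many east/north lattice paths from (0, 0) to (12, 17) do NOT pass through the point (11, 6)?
Number of paths = 51747423

Total paths from (0, 0) to (12, 17): C(29, 12) = 51895935. Paths through (11, 6): (paths (0, 0) → (11, 6)) × (paths (11, 6) → (12, 17)) = C(17, 11) · C(12, 1) = 12376 · 12 = 148512. Avoidance count = 51895935 − 148512 = 51747423.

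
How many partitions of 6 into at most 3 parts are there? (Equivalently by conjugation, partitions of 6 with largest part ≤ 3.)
p(6, parts ≤ 3) = 7

Partitions of 6 with all parts ≤ 3: 3+3, 3+2+1, 3+1+1+1, 2+2+2, 2+2+1+1, 2+1+1+1+1, 1+1+1+1+1+1. Count = 7.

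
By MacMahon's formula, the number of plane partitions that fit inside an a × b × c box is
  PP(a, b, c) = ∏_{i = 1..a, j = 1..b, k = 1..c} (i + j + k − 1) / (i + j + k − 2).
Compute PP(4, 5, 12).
PP(4, 5, 12) = 1354627767168

Evaluate the triple product over i = 1..4, j = 1..5, k = 1..12. The factors are (2/1) · (3/2) · (4/3) · (5/4) · (6/5) · (7/6) · (8/7) · (9/8) · … (240 factors total). The numerators and denominators telescope so the product is an integer; carrying out the multiplication exactly gives PP(4, 5, 12) = 1354627767168.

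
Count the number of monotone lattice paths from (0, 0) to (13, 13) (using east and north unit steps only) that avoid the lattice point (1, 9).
Number of paths = 10382400

Total paths from (0, 0) to (13, 13): C(26, 13) = 10400600. Paths through (1, 9): (paths (0, 0) → (1, 9)) × (paths (1, 9) → (13, 13)) = C(10, 1) · C(16, 12) = 10 · 1820 = 18200. Avoidance count = 10400600 − 18200 = 10382400.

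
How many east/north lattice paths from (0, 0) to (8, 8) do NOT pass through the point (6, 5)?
Number of paths = 8250

Total paths from (0, 0) to (8, 8): C(16, 8) = 12870. Paths through (6, 5): (paths (0, 0) → (6, 5)) × (paths (6, 5) → (8, 8)) = C(11, 6) · C(5, 2) = 462 · 10 = 4620. Avoidance count = 12870 − 4620 = 8250.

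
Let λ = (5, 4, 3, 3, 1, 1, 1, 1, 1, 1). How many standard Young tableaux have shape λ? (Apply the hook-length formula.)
# SYT of shape (5, 4, 3, 3, 1, 1, 1, 1, 1, 1) = 155195040

Hook-length formula: f^λ = n! / Π hook(c), product over all cells c of the Young diagram. For λ = (5, 4, 3, 3, 1, 1, 1, 1, 1, 1), n = 21 boxes. Hook lengths by row (left-to-right, top-to-bottom): [14, 7, 6, 3, 1]; [12, 5, 4, 1]; [10, 3, 2]; [9, 2, 1]; [6]; [5]; [4]; [3]; [2]; [1]. Product of hooks = 329204736000. So f^λ = 21! / 329204736000 = 51090942171709440000 / 329204736000 = 155195040.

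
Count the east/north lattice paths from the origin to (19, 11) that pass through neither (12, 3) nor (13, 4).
Number of paths = 49176855

Inclusion–exclusion. Total paths: C(30, 19) = 54627300. Through P₁: C(15, 12)·C(15, 7) = 2927925. Through P₂: C(17, 13)·C(13, 6) = 4084080. Since P₁ is strictly southwest of P₂, a monotone path through both must visit P₁ then P₂; paths through both = C(15, 12)·C(2, 1)·C(13, 6) = 1561560. Avoid both = 54627300 − 2927925 − 4084080 + 1561560 = 49176855.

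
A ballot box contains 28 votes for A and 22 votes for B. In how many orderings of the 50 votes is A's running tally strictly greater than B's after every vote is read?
Strict-lead orderings = 10649977831752

Total orderings of the 50 votes with 28 for A: C(50, 28) = 88749815264600. By the Bertrand ballot formula (Cycle Lemma / reflection principle), the number of orderings in which A is strictly ahead of B throughout is (p − q)/(p + q) · C(p + q, p) = (28 − 22)/(28 + 22) · 88749815264600 = 10649977831752.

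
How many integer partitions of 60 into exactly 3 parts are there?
p(60, 3 parts) = 300

Partitions of n into exactly k parts are in bijection with partitions of n − k into at most k parts (subtract 1 from each part). So p(60, exactly 3) = p(57, parts ≤ 3). Computing via the recurrence p(m, j) = p(m, j−1) + p(m−j, j) gives 300.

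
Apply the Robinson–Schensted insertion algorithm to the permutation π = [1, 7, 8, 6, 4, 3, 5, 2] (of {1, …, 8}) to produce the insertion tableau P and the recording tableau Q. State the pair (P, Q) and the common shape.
P = [1, 2, 5] / [3, 8] / [4] / [6] / [7];  Q = [1, 2, 3] / [4, 7] / [5] / [6] / [8];  common shape = (3, 2, 1, 1, 1)

Row-insert the values π_1, π_2, … into P one at a time, bumping the leftmost entry strictly greater than the inserted value down to the next row. The recording tableau Q records, in position (i, j), the step at which that cell was added to P.
  Insert 1 (step 1): P = [1];  Q = [1]
  Insert 7 (step 2): P = [1, 7];  Q = [1, 2]
  Insert 8 (step 3): P = [1, 7, 8];  Q = [1, 2, 3]
  Insert 6 (step 4): P = [1, 6, 8] / [7];  Q = [1, 2, 3] / [4]
  Insert 4 (step 5): P = [1, 4, 8] / [6] / [7];  Q = [1, 2, 3] / [4] / [5]
  Insert 3 (step 6): P = [1, 3, 8] / [4] / [6] / [7];  Q = [1, 2, 3] / [4] / [5] / [6]
  Insert 5 (step 7): P = [1, 3, 5] / [4, 8] / [6] / [7];  Q = [1, 2, 3] / [4, 7] / [5] / [6]
  Insert 2 (step 8): P = [1, 2, 5] / [3, 8] / [4] / [6] / [7];  Q = [1, 2, 3] / [4, 7] / [5] / [6] / [8]
Final shape: (3, 2, 1, 1, 1).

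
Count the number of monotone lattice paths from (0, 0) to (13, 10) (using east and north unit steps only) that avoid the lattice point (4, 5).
Number of paths = 891814

Total paths from (0, 0) to (13, 10): C(23, 13) = 1144066. Paths through (4, 5): (paths (0, 0) → (4, 5)) × (paths (4, 5) → (13, 10)) = C(9, 4) · C(14, 9) = 126 · 2002 = 252252. Avoidance count = 1144066 − 252252 = 891814.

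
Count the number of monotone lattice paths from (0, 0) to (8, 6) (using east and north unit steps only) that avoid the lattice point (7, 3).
Number of paths = 2523

Total paths from (0, 0) to (8, 6): C(14, 8) = 3003. Paths through (7, 3): (paths (0, 0) → (7, 3)) × (paths (7, 3) → (8, 6)) = C(10, 7) · C(4, 1) = 120 · 4 = 480. Avoidance count = 3003 − 480 = 2523.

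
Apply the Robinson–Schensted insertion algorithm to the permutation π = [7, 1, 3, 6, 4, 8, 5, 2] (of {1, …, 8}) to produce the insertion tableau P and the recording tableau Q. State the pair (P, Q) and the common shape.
P = [1, 2, 4, 5] / [3, 8] / [6] / [7];  Q = [1, 3, 4, 6] / [2, 7] / [5] / [8];  common shape = (4, 2, 1, 1)

Row-insert the values π_1, π_2, … into P one at a time, bumping the leftmost entry strictly greater than the inserted value down to the next row. The recording tableau Q records, in position (i, j), the step at which that cell was added to P.
  Insert 7 (step 1): P = [7];  Q = [1]
  Insert 1 (step 2): P = [1] / [7];  Q = [1] / [2]
  Insert 3 (step 3): P = [1, 3] / [7];  Q = [1, 3] / [2]
  Insert 6 (step 4): P = [1, 3, 6] / [7];  Q = [1, 3, 4] / [2]
  Insert 4 (step 5): P = [1, 3, 4] / [6] / [7];  Q = [1, 3, 4] / [2] / [5]
  Insert 8 (step 6): P = [1, 3, 4, 8] / [6] / [7];  Q = [1, 3, 4, 6] / [2] / [5]
  Insert 5 (step 7): P = [1, 3, 4, 5] / [6, 8] / [7];  Q = [1, 3, 4, 6] / [2, 7] / [5]
  Insert 2 (step 8): P = [1, 2, 4, 5] / [3, 8] / [6] / [7];  Q = [1, 3, 4, 6] / [2, 7] / [5] / [8]
Final shape: (4, 2, 1, 1).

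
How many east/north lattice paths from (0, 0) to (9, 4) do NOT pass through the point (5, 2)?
Number of paths = 400

Total paths from (0, 0) to (9, 4): C(13, 9) = 715. Paths through (5, 2): (paths (0, 0) → (5, 2)) × (paths (5, 2) → (9, 4)) = C(7, 5) · C(6, 4) = 21 · 15 = 315. Avoidance count = 715 − 315 = 400.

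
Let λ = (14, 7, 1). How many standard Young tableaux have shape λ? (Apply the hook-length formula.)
# SYT of shape (14, 7, 1) = 1119195

Hook-length formula: f^λ = n! / Π hook(c), product over all cells c of the Young diagram. For λ = (14, 7, 1), n = 22 boxes. Hook lengths by row (left-to-right, top-to-bottom): [16, 14, 13, 12, 11, 10, 9, 7, 6, 5, 4, 3, 2, 1]; [8, 6, 5, 4, 3, 2, 1]; [1]. Product of hooks = 1004293914624000. So f^λ = 22! / 1004293914624000 = 1124000727777607680000 / 1004293914624000 = 1119195.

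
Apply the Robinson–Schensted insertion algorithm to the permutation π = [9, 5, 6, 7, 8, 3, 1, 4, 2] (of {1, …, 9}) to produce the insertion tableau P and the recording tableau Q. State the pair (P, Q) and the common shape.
P = [1, 2, 7, 8] / [3, 4] / [5, 6] / [9];  Q = [1, 3, 4, 5] / [2, 8] / [6, 9] / [7];  common shape = (4, 2, 2, 1)

Row-insert the values π_1, π_2, … into P one at a time, bumping the leftmost entry strictly greater than the inserted value down to the next row. The recording tableau Q records, in position (i, j), the step at which that cell was added to P.
  Insert 9 (step 1): P = [9];  Q = [1]
  Insert 5 (step 2): P = [5] / [9];  Q = [1] / [2]
  Insert 6 (step 3): P = [5, 6] / [9];  Q = [1, 3] / [2]
  Insert 7 (step 4): P = [5, 6, 7] / [9];  Q = [1, 3, 4] / [2]
  Insert 8 (step 5): P = [5, 6, 7, 8] / [9];  Q = [1, 3, 4, 5] / [2]
  Insert 3 (step 6): P = [3, 6, 7, 8] / [5] / [9];  Q = [1, 3, 4, 5] / [2] / [6]
  Insert 1 (step 7): P = [1, 6, 7, 8] / [3] / [5] / [9];  Q = [1, 3, 4, 5] / [2] / [6] / [7]
  Insert 4 (step 8): P = [1, 4, 7, 8] / [3, 6] / [5] / [9];  Q = [1, 3, 4, 5] / [2, 8] / [6] / [7]
  Insert 2 (step 9): P = [1, 2, 7, 8] / [3, 4] / [5, 6] / [9];  Q = [1, 3, 4, 5] / [2, 8] / [6, 9] / [7]
Final shape: (4, 2, 2, 1).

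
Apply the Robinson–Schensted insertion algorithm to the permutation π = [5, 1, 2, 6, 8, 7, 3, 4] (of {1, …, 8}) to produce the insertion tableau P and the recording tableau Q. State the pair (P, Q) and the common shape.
P = [1, 2, 3, 4] / [5, 6, 7] / [8];  Q = [1, 3, 4, 5] / [2, 6, 8] / [7];  common shape = (4, 3, 1)

Row-insert the values π_1, π_2, … into P one at a time, bumping the leftmost entry strictly greater than the inserted value down to the next row. The recording tableau Q records, in position (i, j), the step at which that cell was added to P.
  Insert 5 (step 1): P = [5];  Q = [1]
  Insert 1 (step 2): P = [1] / [5];  Q = [1] / [2]
  Insert 2 (step 3): P = [1, 2] / [5];  Q = [1, 3] / [2]
  Insert 6 (step 4): P = [1, 2, 6] / [5];  Q = [1, 3, 4] / [2]
  Insert 8 (step 5): P = [1, 2, 6, 8] / [5];  Q = [1, 3, 4, 5] / [2]
  Insert 7 (step 6): P = [1, 2, 6, 7] / [5, 8];  Q = [1, 3, 4, 5] / [2, 6]
  Insert 3 (step 7): P = [1, 2, 3, 7] / [5, 6] / [8];  Q = [1, 3, 4, 5] / [2, 6] / [7]
  Insert 4 (step 8): P = [1, 2, 3, 4] / [5, 6, 7] / [8];  Q = [1, 3, 4, 5] / [2, 6, 8] / [7]
Final shape: (4, 3, 1).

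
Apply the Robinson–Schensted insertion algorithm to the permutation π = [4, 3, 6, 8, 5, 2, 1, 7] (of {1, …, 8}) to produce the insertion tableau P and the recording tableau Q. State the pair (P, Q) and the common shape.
P = [1, 5, 7] / [2, 6, 8] / [3] / [4];  Q = [1, 3, 4] / [2, 5, 8] / [6] / [7];  common shape = (3, 3, 1, 1)

Row-insert the values π_1, π_2, … into P one at a time, bumping the leftmost entry strictly greater than the inserted value down to the next row. The recording tableau Q records, in position (i, j), the step at which that cell was added to P.
  Insert 4 (step 1): P = [4];  Q = [1]
  Insert 3 (step 2): P = [3] / [4];  Q = [1] / [2]
  Insert 6 (step 3): P = [3, 6] / [4];  Q = [1, 3] / [2]
  Insert 8 (step 4): P = [3, 6, 8] / [4];  Q = [1, 3, 4] / [2]
  Insert 5 (step 5): P = [3, 5, 8] / [4, 6];  Q = [1, 3, 4] / [2, 5]
  Insert 2 (step 6): P = [2, 5, 8] / [3, 6] / [4];  Q = [1, 3, 4] / [2, 5] / [6]
  Insert 1 (step 7): P = [1, 5, 8] / [2, 6] / [3] / [4];  Q = [1, 3, 4] / [2, 5] / [6] / [7]
  Insert 7 (step 8): P = [1, 5, 7] / [2, 6, 8] / [3] / [4];  Q = [1, 3, 4] / [2, 5, 8] / [6] / [7]
Final shape: (3, 3, 1, 1).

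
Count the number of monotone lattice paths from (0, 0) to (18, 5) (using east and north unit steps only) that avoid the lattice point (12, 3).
Number of paths = 20909

Total paths from (0, 0) to (18, 5): C(23, 18) = 33649. Paths through (12, 3): (paths (0, 0) → (12, 3)) × (paths (12, 3) → (18, 5)) = C(15, 12) · C(8, 6) = 455 · 28 = 12740. Avoidance count = 33649 − 12740 = 20909.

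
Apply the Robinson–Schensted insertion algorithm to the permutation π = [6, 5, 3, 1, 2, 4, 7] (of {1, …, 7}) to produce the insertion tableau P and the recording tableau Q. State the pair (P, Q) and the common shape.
P = [1, 2, 4, 7] / [3] / [5] / [6];  Q = [1, 5, 6, 7] / [2] / [3] / [4];  common shape = (4, 1, 1, 1)

Row-insert the values π_1, π_2, … into P one at a time, bumping the leftmost entry strictly greater than the inserted value down to the next row. The recording tableau Q records, in position (i, j), the step at which that cell was added to P.
  Insert 6 (step 1): P = [6];  Q = [1]
  Insert 5 (step 2): P = [5] / [6];  Q = [1] / [2]
  Insert 3 (step 3): P = [3] / [5] / [6];  Q = [1] / [2] / [3]
  Insert 1 (step 4): P = [1] / [3] / [5] / [6];  Q = [1] / [2] / [3] / [4]
  Insert 2 (step 5): P = [1, 2] / [3] / [5] / [6];  Q = [1, 5] / [2] / [3] / [4]
  Insert 4 (step 6): P = [1, 2, 4] / [3] / [5] / [6];  Q = [1, 5, 6] / [2] / [3] / [4]
  Insert 7 (step 7): P = [1, 2, 4, 7] / [3] / [5] / [6];  Q = [1, 5, 6, 7] / [2] / [3] / [4]
Final shape: (4, 1, 1, 1).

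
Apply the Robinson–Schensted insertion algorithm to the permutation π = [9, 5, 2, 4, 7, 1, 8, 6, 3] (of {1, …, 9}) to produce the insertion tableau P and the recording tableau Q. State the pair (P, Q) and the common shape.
P = [1, 3, 6, 8] / [2, 4] / [5, 7] / [9];  Q = [1, 4, 5, 7] / [2, 8] / [3, 9] / [6];  common shape = (4, 2, 2, 1)

Row-insert the values π_1, π_2, … into P one at a time, bumping the leftmost entry strictly greater than the inserted value down to the next row. The recording tableau Q records, in position (i, j), the step at which that cell was added to P.
  Insert 9 (step 1): P = [9];  Q = [1]
  Insert 5 (step 2): P = [5] / [9];  Q = [1] / [2]
  Insert 2 (step 3): P = [2] / [5] / [9];  Q = [1] / [2] / [3]
  Insert 4 (step 4): P = [2, 4] / [5] / [9];  Q = [1, 4] / [2] / [3]
  Insert 7 (step 5): P = [2, 4, 7] / [5] / [9];  Q = [1, 4, 5] / [2] / [3]
  Insert 1 (step 6): P = [1, 4, 7] / [2] / [5] / [9];  Q = [1, 4, 5] / [2] / [3] / [6]
  Insert 8 (step 7): P = [1, 4, 7, 8] / [2] / [5] / [9];  Q = [1, 4, 5, 7] / [2] / [3] / [6]
  Insert 6 (step 8): P = [1, 4, 6, 8] / [2, 7] / [5] / [9];  Q = [1, 4, 5, 7] / [2, 8] / [3] / [6]
  Insert 3 (step 9): P = [1, 3, 6, 8] / [2, 4] / [5, 7] / [9];  Q = [1, 4, 5, 7] / [2, 8] / [3, 9] / [6]
Final shape: (4, 2, 2, 1).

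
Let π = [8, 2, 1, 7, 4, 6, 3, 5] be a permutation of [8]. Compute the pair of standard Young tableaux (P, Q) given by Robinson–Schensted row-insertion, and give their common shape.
P = [1, 3, 5] / [2, 4, 6] / [7] / [8];  Q = [1, 4, 6] / [2, 5, 8] / [3] / [7];  common shape = (3, 3, 1, 1)

Row-insert the values π_1, π_2, … into P one at a time, bumping the leftmost entry strictly greater than the inserted value down to the next row. The recording tableau Q records, in position (i, j), the step at which that cell was added to P.
  Insert 8 (step 1): P = [8];  Q = [1]
  Insert 2 (step 2): P = [2] / [8];  Q = [1] / [2]
  Insert 1 (step 3): P = [1] / [2] / [8];  Q = [1] / [2] / [3]
  Insert 7 (step 4): P = [1, 7] / [2] / [8];  Q = [1, 4] / [2] / [3]
  Insert 4 (step 5): P = [1, 4] / [2, 7] / [8];  Q = [1, 4] / [2, 5] / [3]
  Insert 6 (step 6): P = [1, 4, 6] / [2, 7] / [8];  Q = [1, 4, 6] / [2, 5] / [3]
  Insert 3 (step 7): P = [1, 3, 6] / [2, 4] / [7] / [8];  Q = [1, 4, 6] / [2, 5] / [3] / [7]
  Insert 5 (step 8): P = [1, 3, 5] / [2, 4, 6] / [7] / [8];  Q = [1, 4, 6] / [2, 5, 8] / [3] / [7]
Final shape: (3, 3, 1, 1).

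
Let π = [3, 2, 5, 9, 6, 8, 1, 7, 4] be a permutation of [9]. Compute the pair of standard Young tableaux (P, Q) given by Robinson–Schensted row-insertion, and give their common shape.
P = [1, 4, 6, 7] / [2, 5] / [3, 8] / [9];  Q = [1, 3, 4, 6] / [2, 5] / [7, 8] / [9];  common shape = (4, 2, 2, 1)

Row-insert the values π_1, π_2, … into P one at a time, bumping the leftmost entry strictly greater than the inserted value down to the next row. The recording tableau Q records, in position (i, j), the step at which that cell was added to P.
  Insert 3 (step 1): P = [3];  Q = [1]
  Insert 2 (step 2): P = [2] / [3];  Q = [1] / [2]
  Insert 5 (step 3): P = [2, 5] / [3];  Q = [1, 3] / [2]
  Insert 9 (step 4): P = [2, 5, 9] / [3];  Q = [1, 3, 4] / [2]
  Insert 6 (step 5): P = [2, 5, 6] / [3, 9];  Q = [1, 3, 4] / [2, 5]
  Insert 8 (step 6): P = [2, 5, 6, 8] / [3, 9];  Q = [1, 3, 4, 6] / [2, 5]
  Insert 1 (step 7): P = [1, 5, 6, 8] / [2, 9] / [3];  Q = [1, 3, 4, 6] / [2, 5] / [7]
  Insert 7 (step 8): P = [1, 5, 6, 7] / [2, 8] / [3, 9];  Q = [1, 3, 4, 6] / [2, 5] / [7, 8]
  Insert 4 (step 9): P = [1, 4, 6, 7] / [2, 5] / [3, 8] / [9];  Q = [1, 3, 4, 6] / [2, 5] / [7, 8] / [9]
Final shape: (4, 2, 2, 1).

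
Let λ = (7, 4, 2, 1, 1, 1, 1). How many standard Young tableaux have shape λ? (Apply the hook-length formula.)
# SYT of shape (7, 4, 2, 1, 1, 1, 1) = 1832600

Hook-length formula: f^λ = n! / Π hook(c), product over all cells c of the Young diagram. For λ = (7, 4, 2, 1, 1, 1, 1), n = 17 boxes. Hook lengths by row (left-to-right, top-to-bottom): [13, 8, 6, 5, 3, 2, 1]; [9, 4, 2, 1]; [6, 1]; [4]; [3]; [2]; [1]. Product of hooks = 194088960. So f^λ = 17! / 194088960 = 355687428096000 / 194088960 = 1832600.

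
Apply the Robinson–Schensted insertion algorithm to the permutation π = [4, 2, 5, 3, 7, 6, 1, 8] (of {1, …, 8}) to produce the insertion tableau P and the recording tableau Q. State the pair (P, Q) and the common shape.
P = [1, 3, 6, 8] / [2, 5, 7] / [4];  Q = [1, 3, 5, 8] / [2, 4, 6] / [7];  common shape = (4, 3, 1)

Row-insert the values π_1, π_2, … into P one at a time, bumping the leftmost entry strictly greater than the inserted value down to the next row. The recording tableau Q records, in position (i, j), the step at which that cell was added to P.
  Insert 4 (step 1): P = [4];  Q = [1]
  Insert 2 (step 2): P = [2] / [4];  Q = [1] / [2]
  Insert 5 (step 3): P = [2, 5] / [4];  Q = [1, 3] / [2]
  Insert 3 (step 4): P = [2, 3] / [4, 5];  Q = [1, 3] / [2, 4]
  Insert 7 (step 5): P = [2, 3, 7] / [4, 5];  Q = [1, 3, 5] / [2, 4]
  Insert 6 (step 6): P = [2, 3, 6] / [4, 5, 7];  Q = [1, 3, 5] / [2, 4, 6]
  Insert 1 (step 7): P = [1, 3, 6] / [2, 5, 7] / [4];  Q = [1, 3, 5] / [2, 4, 6] / [7]
  Insert 8 (step 8): P = [1, 3, 6, 8] / [2, 5, 7] / [4];  Q = [1, 3, 5, 8] / [2, 4, 6] / [7]
Final shape: (4, 3, 1).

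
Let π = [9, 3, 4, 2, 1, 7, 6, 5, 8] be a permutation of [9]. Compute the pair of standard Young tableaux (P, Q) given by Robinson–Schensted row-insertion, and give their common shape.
P = [1, 4, 5, 8] / [2, 6] / [3, 7] / [9];  Q = [1, 3, 6, 9] / [2, 7] / [4, 8] / [5];  common shape = (4, 2, 2, 1)

Row-insert the values π_1, π_2, … into P one at a time, bumping the leftmost entry strictly greater than the inserted value down to the next row. The recording tableau Q records, in position (i, j), the step at which that cell was added to P.
  Insert 9 (step 1): P = [9];  Q = [1]
  Insert 3 (step 2): P = [3] / [9];  Q = [1] / [2]
  Insert 4 (step 3): P = [3, 4] / [9];  Q = [1, 3] / [2]
  Insert 2 (step 4): P = [2, 4] / [3] / [9];  Q = [1, 3] / [2] / [4]
  Insert 1 (step 5): P = [1, 4] / [2] / [3] / [9];  Q = [1, 3] / [2] / [4] / [5]
  Insert 7 (step 6): P = [1, 4, 7] / [2] / [3] / [9];  Q = [1, 3, 6] / [2] / [4] / [5]
  Insert 6 (step 7): P = [1, 4, 6] / [2, 7] / [3] / [9];  Q = [1, 3, 6] / [2, 7] / [4] / [5]
  Insert 5 (step 8): P = [1, 4, 5] / [2, 6] / [3, 7] / [9];  Q = [1, 3, 6] / [2, 7] / [4, 8] / [5]
  Insert 8 (step 9): P = [1, 4, 5, 8] / [2, 6] / [3, 7] / [9];  Q = [1, 3, 6, 9] / [2, 7] / [4, 8] / [5]
Final shape: (4, 2, 2, 1).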